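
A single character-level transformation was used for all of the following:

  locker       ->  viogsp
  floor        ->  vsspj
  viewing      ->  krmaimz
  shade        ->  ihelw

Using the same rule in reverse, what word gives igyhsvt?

The output letters match the input read backwards, each shifted +4: locker reversed is rekcol. Read the word backwards and shift each letter +4.
Undoing it on igyhsvt: shift back: i−4=e, g−4=c, y−4=u, h−4=d, s−4=o, v−4=r, t−4=p → ecudorp; then reverse → produce.

produce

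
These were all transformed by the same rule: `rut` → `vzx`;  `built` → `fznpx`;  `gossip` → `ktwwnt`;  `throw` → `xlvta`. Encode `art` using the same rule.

fvx

The shift depends on letter class: consonant r→v is +4, but vowel u→z is +5. Two shifts are in play — +5 for a/e/i/o/u, +4 for every other letter.
On art: a(vowel)+5=f, r(cons)+4=v, t(cons)+4=x.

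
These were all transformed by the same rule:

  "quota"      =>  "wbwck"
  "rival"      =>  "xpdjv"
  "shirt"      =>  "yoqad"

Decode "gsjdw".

album

In quota: q→w is +6, u→b is +7, o→w is +8, t→c is +9 — the shift increases by 1 each position. Each letter shifts forward by (position + 6), i.e. 6, 7, 8, … — the shift grows by one for each successive letter.
Decoding gsjdw: g−6=a, s−7=l, j−8=b, d−9=u, w−10=m.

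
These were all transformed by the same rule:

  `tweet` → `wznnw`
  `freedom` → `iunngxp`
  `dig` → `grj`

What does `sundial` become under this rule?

vdqgrjo

Two shifts are in play — +9 for a/e/i/o/u, +3 for every other letter.
For sundial: s(cons)+3=v, u(vowel)+9=d, n(cons)+3=q, d(cons)+3=g, i(vowel)+9=r, a(vowel)+9=j, l(cons)+3=o.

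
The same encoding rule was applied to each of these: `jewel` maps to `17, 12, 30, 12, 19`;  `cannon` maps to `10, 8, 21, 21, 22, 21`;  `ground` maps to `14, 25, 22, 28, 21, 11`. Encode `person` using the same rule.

23, 12, 25, 26, 22, 21

The number is (letter's place in the alphabet, a=1) + 7.
Applying it to person: p=16→23, e=5→12, r=18→25, s=19→26, o=15→22, n=14→21.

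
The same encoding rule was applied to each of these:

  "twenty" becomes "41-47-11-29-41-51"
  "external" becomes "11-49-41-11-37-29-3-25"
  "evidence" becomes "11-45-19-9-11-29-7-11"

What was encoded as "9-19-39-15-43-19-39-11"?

The formula is n = 2×(alphabet index, a=1) + 1.
Undoing it on 9-19-39-15-43-19-39-11: 9→(9−1)÷2=4=d, 19→(19−1)÷2=9=i, 39→(39−1)÷2=19=s, 15→(15−1)÷2=7=g, 43→(43−1)÷2=21=u, 19→(19−1)÷2=9=i, 39→(39−1)÷2=19=s, 11→(11−1)÷2=5=e.

disguise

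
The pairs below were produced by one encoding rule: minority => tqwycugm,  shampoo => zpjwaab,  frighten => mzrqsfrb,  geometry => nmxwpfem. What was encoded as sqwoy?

linen

Letter i (0-indexed) is shifted by i+7, so successive shifts are 7, 8, 9, ….
Undoing it on sqwoy: s−7=l, q−8=i, w−9=n, o−10=e, y−11=n.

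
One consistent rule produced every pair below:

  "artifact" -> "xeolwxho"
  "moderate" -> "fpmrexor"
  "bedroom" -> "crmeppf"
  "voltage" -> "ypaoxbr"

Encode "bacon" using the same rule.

cxhpk

a(0)→x(23) and r(17)→e(4) fit y≡5x+23 (mod 26); the inverse of 5 mod 26 is 21. Treating letters as 0–25, the rule is x ↦ 5x + 23 (mod 26).
Applying it to bacon: b(1)→5·1+23≡2=c; a(0)→5·0+23≡23=x; c(2)→5·2+23≡7=h; o(14)→5·14+23≡15=p; n(13)→5·13+23≡10=k (all mod 26).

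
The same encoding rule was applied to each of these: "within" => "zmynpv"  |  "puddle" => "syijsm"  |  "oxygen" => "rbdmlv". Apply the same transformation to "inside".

lrxokm

Letter i (0-indexed) is shifted by i+3, so successive shifts are 3, 4, 5, ….
Applying it to inside: i+3=l, n+4=r, s+5=x, i+6=o, d+7=k, e+8=m.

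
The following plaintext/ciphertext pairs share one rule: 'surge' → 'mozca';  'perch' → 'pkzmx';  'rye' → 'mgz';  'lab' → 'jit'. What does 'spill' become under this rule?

The word is reversed, then every letter is shifted forward by 8.
For spill: reverse → llips; then shift: l+8=t, l+8=t, i+8=q, p+8=x, s+8=a.

ttqxa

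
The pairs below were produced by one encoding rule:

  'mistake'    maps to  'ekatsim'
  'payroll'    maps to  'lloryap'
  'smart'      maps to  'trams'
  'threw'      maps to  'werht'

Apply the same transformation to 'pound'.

The output letters match the input read backwards: mistake reversed is ekatsim. It's just the letters in reverse order.
For pound: reverse → dnuop.

dnuop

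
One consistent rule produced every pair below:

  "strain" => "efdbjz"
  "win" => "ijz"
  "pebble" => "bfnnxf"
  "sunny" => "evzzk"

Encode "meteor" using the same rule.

The shift depends on letter class: consonant s→e is +12, but vowel a→b is +1. Vowels shift forward by 1 and consonants shift forward by 12.
On meteor: m(cons)+12=y, e(vowel)+1=f, t(cons)+12=f, e(vowel)+1=f, o(vowel)+1=p, r(cons)+12=d.

yfffpd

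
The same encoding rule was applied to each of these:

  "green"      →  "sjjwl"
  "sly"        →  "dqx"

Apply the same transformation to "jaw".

bfo

The output letters match the input read backwards, each shifted +5: green reversed is neerg. Read the word backwards and shift each letter +5.
For jaw: reverse → waj; then shift: w+5=b, a+5=f, j+5=o.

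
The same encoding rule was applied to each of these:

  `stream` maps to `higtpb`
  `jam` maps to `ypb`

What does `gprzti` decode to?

racket

Compare letters: s→h is +15, t→i is +15, r→g is +15 — a constant shift. Every letter moves 15 places later in the alphabet, wrapping around z→a.
Undoing it on gprzti: g−15=r, p−15=a, r−15=c, z−15=k, t−15=e, i−15=t.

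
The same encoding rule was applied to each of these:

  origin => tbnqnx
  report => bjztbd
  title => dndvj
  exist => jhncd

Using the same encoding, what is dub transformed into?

nzl

The rule splits by letter class: vowels +5, consonants +10.
On dub: d(cons)+10=n, u(vowel)+5=z, b(cons)+10=l.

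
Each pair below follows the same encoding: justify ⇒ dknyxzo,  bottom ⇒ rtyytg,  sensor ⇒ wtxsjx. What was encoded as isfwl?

Read the word backwards and shift each letter +5.
Undoing it on isfwl: shift back: i−5=d, s−5=n, f−5=a, w−5=r, l−5=g → dnarg; then reverse → grand.

grand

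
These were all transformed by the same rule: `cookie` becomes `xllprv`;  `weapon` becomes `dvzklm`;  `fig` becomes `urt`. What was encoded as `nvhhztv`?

This is the alphabet-reversal cipher (Atbash): a becomes z, b becomes y, etc.
Decoding nvhhztv: n↔m, v↔e, h↔s, h↔s, z↔a, t↔g, v↔e.

message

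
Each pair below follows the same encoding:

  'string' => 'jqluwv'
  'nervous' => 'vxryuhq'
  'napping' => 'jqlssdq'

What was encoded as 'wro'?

lot

The output letters match the input read backwards, each shifted +3: string reversed is gnirts. The word is reversed, then every letter is shifted forward by 3.
Reversing it on wro: shift back: w−3=t, r−3=o, o−3=l → tol; then reverse → lot.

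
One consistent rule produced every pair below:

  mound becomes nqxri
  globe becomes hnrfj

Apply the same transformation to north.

oquxm

Letter i (0-indexed) is shifted by i+1, so successive shifts are 1, 2, 3, ….
For north: n+1=o, o+2=q, r+3=u, t+4=x, h+5=m.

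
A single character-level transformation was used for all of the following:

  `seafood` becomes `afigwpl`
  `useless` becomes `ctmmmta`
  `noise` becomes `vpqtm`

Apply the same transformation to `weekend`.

efmlmol

The shifts repeat in a cycle of length 2: positions 0,1,… shift by +8, +1, then the pattern repeats.
Applying it to weekend: w+8=e, e+1=f, e+8=m, k+1=l, e+8=m, n+1=o, d+8=l.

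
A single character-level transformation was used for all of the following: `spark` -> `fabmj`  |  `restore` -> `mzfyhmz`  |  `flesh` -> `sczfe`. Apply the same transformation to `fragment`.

s(18)→f(5) and p(15)→a(0) fit y≡19x+1 (mod 26); the inverse of 19 mod 26 is 11. Treating letters as 0–25, the rule is x ↦ 19x + 1 (mod 26).
Applying it to fragment: f(5)→19·5+1≡18=s; r(17)→19·17+1≡12=m; a(0)→19·0+1≡1=b; g(6)→19·6+1≡11=l; m(12)→19·12+1≡21=v; e(4)→19·4+1≡25=z; n(13)→19·13+1≡14=o; t(19)→19·19+1≡24=y (all mod 26).

smblvzoy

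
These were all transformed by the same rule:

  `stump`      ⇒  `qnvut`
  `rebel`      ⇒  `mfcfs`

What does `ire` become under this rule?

The output letters match the input read backwards, each shifted +1: stump reversed is pmuts. The word is reversed, then every letter is shifted forward by 1.
On ire: reverse → eri; then shift: e+1=f, r+1=s, i+1=j.

fsj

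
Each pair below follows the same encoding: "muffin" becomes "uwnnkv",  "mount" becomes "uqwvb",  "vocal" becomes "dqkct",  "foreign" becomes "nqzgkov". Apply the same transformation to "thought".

The shift depends on letter class: consonant m→u is +8, but vowel u→w is +2. Two shifts are in play — +2 for a/e/i/o/u, +8 for every other letter.
For thought: t(cons)+8=b, h(cons)+8=p, o(vowel)+2=q, u(vowel)+2=w, g(cons)+8=o, h(cons)+8=p, t(cons)+8=b.

bpqwopb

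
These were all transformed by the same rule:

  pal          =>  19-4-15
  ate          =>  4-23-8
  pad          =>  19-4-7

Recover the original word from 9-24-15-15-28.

fully

Letters become their 1-based position plus 3 (so a→4, b→5, …).
Decoding 9-24-15-15-28: 9→(9−3)÷1=6=f, 24→(24−3)÷1=21=u, 15→(15−3)÷1=12=l, 15→(15−3)÷1=12=l, 28→(28−3)÷1=25=y.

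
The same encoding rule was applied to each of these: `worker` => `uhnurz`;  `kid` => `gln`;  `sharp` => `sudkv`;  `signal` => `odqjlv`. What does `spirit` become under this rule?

wlulsv

Read the word backwards and shift each letter +3.
Applying it to spirit: reverse → tirips; then shift: t+3=w, i+3=l, r+3=u, i+3=l, p+3=s, s+3=v.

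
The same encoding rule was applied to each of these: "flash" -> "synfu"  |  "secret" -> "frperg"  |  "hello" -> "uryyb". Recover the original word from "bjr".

Compare letters: f→s is +13, l→y is +13, a→n is +13 — a constant shift. Each letter is shifted forward by 13 in the alphabet (a Caesar shift of +13).
Undoing it on bjr: b−13=o, j−13=w, r−13=e.

owe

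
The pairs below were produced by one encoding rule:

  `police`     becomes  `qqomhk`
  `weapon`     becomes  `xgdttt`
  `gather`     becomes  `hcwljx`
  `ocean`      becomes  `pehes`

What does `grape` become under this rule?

htdtj

In police: p→q is +1, o→q is +2, l→o is +3, i→m is +4 — the shift increases by 1 each position. Letter i (0-indexed) is shifted by i+1, so successive shifts are 1, 2, 3, ….
Applying it to grape: g+1=h, r+2=t, a+3=d, p+4=t, e+5=j.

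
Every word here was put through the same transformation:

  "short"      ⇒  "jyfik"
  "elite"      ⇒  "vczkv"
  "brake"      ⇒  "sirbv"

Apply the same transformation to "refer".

ivwvi

Compare letters: s→j is +17, h→y is +17, o→f is +17 — a constant shift. Every letter moves 17 places later in the alphabet, wrapping around z→a.
Applying it to refer: r+17=i, e+17=v, f+17=w, e+17=v, r+17=i.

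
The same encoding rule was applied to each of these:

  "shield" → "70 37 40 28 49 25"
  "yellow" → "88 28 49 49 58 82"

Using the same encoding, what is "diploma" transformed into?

s(#19)→70 and h(#8)→37: differences scale by 3, so n = 3·pos + 13. The formula is n = 3×(alphabet index, a=1) + 13.
Applying it to diploma: d=4→25, i=9→40, p=16→61, l=12→49, o=15→58, m=13→52, a=1→16.

25 40 61 49 58 52 16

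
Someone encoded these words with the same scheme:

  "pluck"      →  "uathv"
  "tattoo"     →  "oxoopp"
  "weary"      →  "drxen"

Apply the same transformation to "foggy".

wpbbn

p(15)→u(20) and l(11)→a(0) fit y≡5x+23 (mod 26); the inverse of 5 mod 26 is 21. Treating letters as 0–25, the rule is x ↦ 5x + 23 (mod 26).
On foggy: f(5)→5·5+23≡22=w; o(14)→5·14+23≡15=p; g(6)→5·6+23≡1=b; g(6)→5·6+23≡1=b; y(24)→5·24+23≡13=n (all mod 26).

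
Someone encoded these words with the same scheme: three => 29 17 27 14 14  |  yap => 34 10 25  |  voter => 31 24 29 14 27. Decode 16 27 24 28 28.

gross

t is letter #20 and maps to 29: an offset of 9. The number is (letter's place in the alphabet, a=1) + 9.
Decoding 16 27 24 28 28: 16→(16−9)÷1=7=g, 27→(27−9)÷1=18=r, 24→(24−9)÷1=15=o, 28→(28−9)÷1=19=s, 28→(28−9)÷1=19=s.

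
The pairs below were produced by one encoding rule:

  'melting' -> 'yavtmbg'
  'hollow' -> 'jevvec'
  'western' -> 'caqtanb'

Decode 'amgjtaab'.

eighteen

m(12)→y(24) and e(4)→a(0) fit y≡3x+14 (mod 26); the inverse of 3 mod 26 is 9. This is an affine cipher: with a=0,…,z=25, each position x becomes (3x+14) mod 26.
Undoing it on amgjtaab: a(0)→9·(0−14)≡4=e; m(12)→9·(12−14)≡8=i; g(6)→9·(6−14)≡6=g; j(9)→9·(9−14)≡7=h; t(19)→9·(19−14)≡19=t; a(0)→9·(0−14)≡4=e; a(0)→9·(0−14)≡4=e; b(1)→9·(1−14)≡13=n (all mod 26).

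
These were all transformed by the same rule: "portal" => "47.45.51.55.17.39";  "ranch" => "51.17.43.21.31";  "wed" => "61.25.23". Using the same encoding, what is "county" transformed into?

The formula is n = 2×(alphabet index, a=1) + 15.
Applying it to county: c=3→21, o=15→45, u=21→57, n=14→43, t=20→55, y=25→65.

21.45.57.43.55.65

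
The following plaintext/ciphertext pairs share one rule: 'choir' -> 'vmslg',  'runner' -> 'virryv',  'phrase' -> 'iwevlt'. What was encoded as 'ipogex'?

tackle

The output letters match the input read backwards, each shifted +4: choir reversed is riohc. Read the word backwards and shift each letter +4.
Undoing it on ipogex: shift back: i−4=e, p−4=l, o−4=k, g−4=c, e−4=a, x−4=t → elkcat; then reverse → tackle.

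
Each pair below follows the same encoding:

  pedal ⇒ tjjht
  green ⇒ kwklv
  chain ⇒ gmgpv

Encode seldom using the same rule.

In pedal: p→t is +4, e→j is +5, d→j is +6, a→h is +7 — the shift increases by 1 each position. Each letter shifts forward by (position + 4), i.e. 4, 5, 6, … — the shift grows by one for each successive letter.
Applying it to seldom: s+4=w, e+5=j, l+6=r, d+7=k, o+8=w, m+9=v.

wjrkwv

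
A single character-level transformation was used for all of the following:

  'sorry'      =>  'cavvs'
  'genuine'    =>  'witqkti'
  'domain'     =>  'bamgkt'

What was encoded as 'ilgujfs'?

s(18)→c(2) and o(14)→a(0) fit y≡7x+6 (mod 26); the inverse of 7 mod 26 is 15. Treating letters as 0–25, the rule is x ↦ 7x + 6 (mod 26).
Reversing it on ilgujfs: i(8)→15·(8−6)≡4=e; l(11)→15·(11−6)≡23=x; g(6)→15·(6−6)≡0=a; u(20)→15·(20−6)≡2=c; j(9)→15·(9−6)≡19=t; f(5)→15·(5−6)≡11=l; s(18)→15·(18−6)≡24=y (all mod 26).

exactly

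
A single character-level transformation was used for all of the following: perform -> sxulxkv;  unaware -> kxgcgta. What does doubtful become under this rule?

The output letters match the input read backwards, each shifted +6: perform reversed is mrofrep. The word is reversed, then every letter is shifted forward by 6.
Applying it to doubtful: reverse → luftbuod; then shift: l+6=r, u+6=a, f+6=l, t+6=z, b+6=h, u+6=a, o+6=u, d+6=j.

ralzhauj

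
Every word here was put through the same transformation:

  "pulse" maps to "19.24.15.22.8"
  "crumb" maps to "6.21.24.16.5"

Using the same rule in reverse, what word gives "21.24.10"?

rug

p is letter #16 and maps to 19: an offset of 3. The number is (letter's place in the alphabet, a=1) + 3.
Reversing it on 21.24.10: 21→(21−3)÷1=18=r, 24→(24−3)÷1=21=u, 10→(10−3)÷1=7=g.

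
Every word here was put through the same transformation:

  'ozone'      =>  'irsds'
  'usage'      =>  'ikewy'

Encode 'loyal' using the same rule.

pecsp

Two steps: reverse the string, then apply a Caesar shift of +4.
For loyal: reverse → layol; then shift: l+4=p, a+4=e, y+4=c, o+4=s, l+4=p.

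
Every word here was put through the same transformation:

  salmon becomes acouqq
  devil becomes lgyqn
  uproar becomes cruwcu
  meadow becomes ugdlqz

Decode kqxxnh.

couple

Shifts by position in salmon: pos 0: s→a (+8), pos 1: a→c (+2), pos 2: l→o (+3), pos 3: m→u (+8), pos 4: o→q (+2), pos 5: n→q (+3) — repeating every 3. It's a Vigenère-style cipher with numeric key [8,2,3]: position i shifts by key[i mod 3].
Undoing it on kqxxnh: k−8=c, q−2=o, x−3=u, x−8=p, n−2=l, h−3=e.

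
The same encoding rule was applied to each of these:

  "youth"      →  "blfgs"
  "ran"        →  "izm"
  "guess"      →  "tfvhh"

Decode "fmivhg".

unrest

This is the alphabet-reversal cipher (Atbash): a becomes z, b becomes y, etc.
Undoing it on fmivhg: f↔u, m↔n, i↔r, v↔e, h↔s, g↔t.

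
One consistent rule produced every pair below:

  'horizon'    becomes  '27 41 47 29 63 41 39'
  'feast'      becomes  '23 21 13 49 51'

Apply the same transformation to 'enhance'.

h(#8)→27 and o(#15)→41: differences scale by 2, so n = 2·pos + 11. Each letter becomes 2×(its alphabet position, a=1..z=26) + 11.
On enhance: e=5→21, n=14→39, h=8→27, a=1→13, n=14→39, c=3→17, e=5→21.

21 39 27 13 39 17 21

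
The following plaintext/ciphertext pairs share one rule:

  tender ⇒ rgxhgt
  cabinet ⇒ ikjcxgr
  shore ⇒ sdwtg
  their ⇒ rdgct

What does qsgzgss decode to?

useless

t(19)→r(17) and e(4)→g(6) fit y≡25x+10 (mod 26); the inverse of 25 mod 26 is 25. This is an affine cipher: with a=0,…,z=25, each position x becomes (25x+10) mod 26.
Undoing it on qsgzgss: q(16)→25·(16−10)≡20=u; s(18)→25·(18−10)≡18=s; g(6)→25·(6−10)≡4=e; z(25)→25·(25−10)≡11=l; g(6)→25·(6−10)≡4=e; s(18)→25·(18−10)≡18=s; s(18)→25·(18−10)≡18=s (all mod 26).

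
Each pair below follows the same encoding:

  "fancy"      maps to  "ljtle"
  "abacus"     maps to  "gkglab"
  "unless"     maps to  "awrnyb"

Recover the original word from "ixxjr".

coral

The shifts repeat in a cycle of length 2: positions 0,1,… shift by +6, +9, then the pattern repeats.
Reversing it on ixxjr: i−6=c, x−9=o, x−6=r, j−9=a, r−6=l.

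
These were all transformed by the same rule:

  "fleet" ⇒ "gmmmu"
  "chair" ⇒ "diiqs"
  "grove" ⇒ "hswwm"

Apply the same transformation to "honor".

The shift depends on letter class: consonant f→g is +1, but vowel e→m is +8. The rule splits by letter class: vowels +8, consonants +1.
For honor: h(cons)+1=i, o(vowel)+8=w, n(cons)+1=o, o(vowel)+8=w, r(cons)+1=s.

iwows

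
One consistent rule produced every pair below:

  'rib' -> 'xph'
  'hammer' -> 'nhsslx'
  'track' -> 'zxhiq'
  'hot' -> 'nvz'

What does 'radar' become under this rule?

xhjhx

The shift depends on letter class: consonant r→x is +6, but vowel i→p is +7. Two shifts are in play — +7 for a/e/i/o/u, +6 for every other letter.
Applying it to radar: r(cons)+6=x, a(vowel)+7=h, d(cons)+6=j, a(vowel)+7=h, r(cons)+6=x.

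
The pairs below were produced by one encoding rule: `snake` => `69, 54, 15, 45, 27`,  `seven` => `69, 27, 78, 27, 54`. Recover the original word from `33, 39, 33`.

s(#19)→69 and n(#14)→54: differences scale by 3, so n = 3·pos + 12. The formula is n = 3×(alphabet index, a=1) + 12.
Undoing it on 33, 39, 33: 33→(33−12)÷3=7=g, 39→(39−12)÷3=9=i, 33→(33−12)÷3=7=g.

gig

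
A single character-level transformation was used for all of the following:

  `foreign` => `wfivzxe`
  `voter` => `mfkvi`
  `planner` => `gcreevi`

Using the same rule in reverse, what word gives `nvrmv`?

Compare letters: f→w is +17, o→f is +17, r→i is +17 — a constant shift. Every letter moves 17 places later in the alphabet, wrapping around z→a.
Reversing it on nvrmv: n−17=w, v−17=e, r−17=a, m−17=v, v−17=e.

weave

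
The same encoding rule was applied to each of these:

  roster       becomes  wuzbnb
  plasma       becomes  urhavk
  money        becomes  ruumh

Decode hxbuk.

crumb

In roster: r→w is +5, o→u is +6, s→z is +7, t→b is +8 — the shift increases by 1 each position. Each letter shifts forward by (position + 5), i.e. 5, 6, 7, … — the shift grows by one for each successive letter.
Reversing it on hxbuk: h−5=c, x−6=r, b−7=u, u−8=m, k−9=b.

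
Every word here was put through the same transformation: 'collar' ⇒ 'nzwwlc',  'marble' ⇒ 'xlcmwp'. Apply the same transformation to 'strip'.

Compare letters: c→n is +11, o→z is +11, l→w is +11 — a constant shift. Each letter is shifted forward by 11 in the alphabet (a Caesar shift of +11).
On strip: s+11=d, t+11=e, r+11=c, i+11=t, p+11=a.

decta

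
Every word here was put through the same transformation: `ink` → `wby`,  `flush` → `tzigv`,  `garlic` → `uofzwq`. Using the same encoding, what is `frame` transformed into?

tfoas

Compare letters: i→w is +14, n→b is +14, k→y is +14 — a constant shift. It's a constant shift of +14 (ROT14).
Applying it to frame: f+14=t, r+14=f, a+14=o, m+14=a, e+14=s.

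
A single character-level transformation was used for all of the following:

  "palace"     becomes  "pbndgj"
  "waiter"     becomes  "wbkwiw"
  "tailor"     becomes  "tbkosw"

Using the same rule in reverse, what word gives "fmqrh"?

In palace: p→p is +0, a→b is +1, l→n is +2, a→d is +3 — the shift increases by 1 each position. Letter i (0-indexed) is shifted by i+0, so successive shifts are 0, 1, 2, ….
Reversing it on fmqrh: f−0=f, m−1=l, q−2=o, r−3=o, h−4=d.

flood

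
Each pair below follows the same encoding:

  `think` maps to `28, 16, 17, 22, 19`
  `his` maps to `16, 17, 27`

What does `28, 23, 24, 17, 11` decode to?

topic

t is letter #20 and maps to 28: an offset of 8. Letters become their 1-based position plus 8 (so a→9, b→10, …).
Decoding 28, 23, 24, 17, 11: 28→(28−8)÷1=20=t, 23→(23−8)÷1=15=o, 24→(24−8)÷1=16=p, 17→(17−8)÷1=9=i, 11→(11−8)÷1=3=c.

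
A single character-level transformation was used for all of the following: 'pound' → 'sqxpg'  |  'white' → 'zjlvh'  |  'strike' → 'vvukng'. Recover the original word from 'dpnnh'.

Shifts by position in pound: pos 0: p→s (+3), pos 1: o→q (+2), pos 2: u→x (+3), pos 3: n→p (+2) — repeating every 2. The shifts repeat in a cycle of length 2: positions 0,1,… shift by +3, +2, then the pattern repeats.
Decoding dpnnh: d−3=a, p−2=n, n−3=k, n−2=l, h−3=e.

ankle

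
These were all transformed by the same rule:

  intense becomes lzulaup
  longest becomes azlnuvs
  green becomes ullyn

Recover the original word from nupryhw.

The output letters match the input read backwards, each shifted +7: intense reversed is esnetni. Two steps: reverse the string, then apply a Caesar shift of +7.
Decoding nupryhw: shift back: n−7=g, u−7=n, p−7=i, r−7=k, y−7=r, h−7=a, w−7=p → gnikrap; then reverse → parking.

parking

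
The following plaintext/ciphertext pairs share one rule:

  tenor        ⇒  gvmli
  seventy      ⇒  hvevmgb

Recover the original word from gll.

Each letter is replaced by its mirror in the alphabet: a↔z, b↔y, c↔x, and so on (the Atbash cipher).
Decoding gll: g↔t, l↔o, l↔o.

too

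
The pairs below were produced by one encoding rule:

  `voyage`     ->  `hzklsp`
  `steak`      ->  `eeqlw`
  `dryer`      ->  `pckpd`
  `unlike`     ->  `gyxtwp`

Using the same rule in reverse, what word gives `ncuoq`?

bride

Shifts by position in voyage: pos 0: v→h (+12), pos 1: o→z (+11), pos 2: y→k (+12), pos 3: a→l (+11) — repeating every 2. The shifts repeat in a cycle of length 2: positions 0,1,… shift by +12, +11, then the pattern repeats.
Undoing it on ncuoq: n−12=b, c−11=r, u−12=i, o−11=d, q−12=e.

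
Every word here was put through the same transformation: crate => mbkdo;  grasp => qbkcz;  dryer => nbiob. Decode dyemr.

Compare letters: c→m is +10, r→b is +10, a→k is +10 — a constant shift. This is a Caesar cipher with shift 10.
Undoing it on dyemr: d−10=t, y−10=o, e−10=u, m−10=c, r−10=h.

touch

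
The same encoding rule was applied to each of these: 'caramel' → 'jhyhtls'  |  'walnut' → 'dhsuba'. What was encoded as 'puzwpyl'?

Compare letters: c→j is +7, a→h is +7, r→y is +7 — a constant shift. This is a Caesar cipher with shift 7.
Decoding puzwpyl: p−7=i, u−7=n, z−7=s, w−7=p, p−7=i, y−7=r, l−7=e.

inspire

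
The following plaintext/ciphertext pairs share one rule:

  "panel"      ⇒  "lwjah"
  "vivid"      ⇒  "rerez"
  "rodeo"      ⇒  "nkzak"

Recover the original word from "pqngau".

turkey

Compare letters: p→l is +22, a→w is +22, n→j is +22 — a constant shift. Every letter moves 22 places later in the alphabet, wrapping around z→a.
Reversing it on pqngau: p−22=t, q−22=u, n−22=r, g−22=k, a−22=e, u−22=y.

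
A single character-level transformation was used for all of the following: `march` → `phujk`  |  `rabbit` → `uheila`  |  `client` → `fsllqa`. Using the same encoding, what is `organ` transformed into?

ryjhq

Shifts by position in march: pos 0: m→p (+3), pos 1: a→h (+7), pos 2: r→u (+3), pos 3: c→j (+7) — repeating every 2. It's a Vigenère-style cipher with numeric key [3,7]: position i shifts by key[i mod 2].
Applying it to organ: o+3=r, r+7=y, g+3=j, a+7=h, n+3=q.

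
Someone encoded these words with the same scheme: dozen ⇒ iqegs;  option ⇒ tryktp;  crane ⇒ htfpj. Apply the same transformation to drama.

Shifts by position in dozen: pos 0: d→i (+5), pos 1: o→q (+2), pos 2: z→e (+5), pos 3: e→g (+2) — repeating every 2. It's a Vigenère-style cipher with numeric key [5,2]: position i shifts by key[i mod 2].
Applying it to drama: d+5=i, r+2=t, a+5=f, m+2=o, a+5=f.

itfof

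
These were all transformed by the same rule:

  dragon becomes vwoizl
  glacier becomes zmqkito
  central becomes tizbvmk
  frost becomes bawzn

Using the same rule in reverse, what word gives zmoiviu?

manager

The word is reversed, then every letter is shifted forward by 8.
Undoing it on zmoiviu: shift back: z−8=r, m−8=e, o−8=g, i−8=a, v−8=n, i−8=a, u−8=m → reganam; then reverse → manager.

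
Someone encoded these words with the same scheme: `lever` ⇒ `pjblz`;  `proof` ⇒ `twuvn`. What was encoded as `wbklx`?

sweep

In lever: l→p is +4, e→j is +5, v→b is +6, e→l is +7 — the shift increases by 1 each position. The shift increases by 1 at each position, starting from +4: 4, 5, 6, ….
Reversing it on wbklx: w−4=s, b−5=w, k−6=e, l−7=e, x−8=p.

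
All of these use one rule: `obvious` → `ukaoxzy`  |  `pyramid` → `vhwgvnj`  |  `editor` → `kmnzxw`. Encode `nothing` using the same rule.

txynrsm

Shifts by position in obvious: pos 0: o→u (+6), pos 1: b→k (+9), pos 2: v→a (+5), pos 3: i→o (+6), pos 4: o→x (+9), pos 5: u→z (+5) — repeating every 3. It's a Vigenère-style cipher with numeric key [6,9,5]: position i shifts by key[i mod 3].
For nothing: n+6=t, o+9=x, t+5=y, h+6=n, i+9=r, n+5=s, g+6=m.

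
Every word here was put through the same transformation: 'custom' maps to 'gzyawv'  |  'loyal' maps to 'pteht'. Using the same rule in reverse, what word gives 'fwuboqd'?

brought

In custom: c→g is +4, u→z is +5, s→y is +6, t→a is +7 — the shift increases by 1 each position. Each letter shifts forward by (position + 4), i.e. 4, 5, 6, … — the shift grows by one for each successive letter.
Decoding fwuboqd: f−4=b, w−5=r, u−6=o, b−7=u, o−8=g, q−9=h, d−10=t.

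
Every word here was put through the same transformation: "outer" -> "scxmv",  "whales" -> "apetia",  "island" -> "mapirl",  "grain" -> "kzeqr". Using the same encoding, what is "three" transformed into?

xpvmi

Shifts by position in outer: pos 0: o→s (+4), pos 1: u→c (+8), pos 2: t→x (+4), pos 3: e→m (+8) — repeating every 2. A repeating key of period 2 is used — shifts +4, +8 over and over.
For three: t+4=x, h+8=p, r+4=v, e+8=m, e+4=i.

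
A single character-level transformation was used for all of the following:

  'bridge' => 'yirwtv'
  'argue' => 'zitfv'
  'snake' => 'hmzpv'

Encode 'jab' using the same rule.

qzy

Each pair mirrors across the alphabet (b↔y, r↔i, i↔r): positions sum to 25. Each letter is replaced by its mirror in the alphabet: a↔z, b↔y, c↔x, and so on (the Atbash cipher).
On jab: j↔q, a↔z, b↔y.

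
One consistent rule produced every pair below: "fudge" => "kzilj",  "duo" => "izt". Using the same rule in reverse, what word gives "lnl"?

Compare letters: f→k is +5, u→z is +5, d→i is +5 — a constant shift. Every letter moves 5 places later in the alphabet, wrapping around z→a.
Undoing it on lnl: l−5=g, n−5=i, l−5=g.

gig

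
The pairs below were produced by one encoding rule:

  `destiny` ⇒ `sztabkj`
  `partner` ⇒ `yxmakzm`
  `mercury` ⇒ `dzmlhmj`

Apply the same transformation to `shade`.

d(3)→s(18) and e(4)→z(25) fit y≡7x+23 (mod 26); the inverse of 7 mod 26 is 15. This is an affine cipher: with a=0,…,z=25, each position x becomes (7x+23) mod 26.
For shade: s(18)→7·18+23≡19=t; h(7)→7·7+23≡20=u; a(0)→7·0+23≡23=x; d(3)→7·3+23≡18=s; e(4)→7·4+23≡25=z (all mod 26).

tuxsz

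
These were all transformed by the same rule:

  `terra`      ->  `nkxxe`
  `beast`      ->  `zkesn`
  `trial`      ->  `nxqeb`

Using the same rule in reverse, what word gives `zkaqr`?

Each letter's alphabet position (a=0..z=25) is mapped through 21·x+4 mod 26 — an affine cipher.
Undoing it on zkaqr: z(25)→5·(25−4)≡1=b; k(10)→5·(10−4)≡4=e; a(0)→5·(0−4)≡6=g; q(16)→5·(16−4)≡8=i; r(17)→5·(17−4)≡13=n (all mod 26).

begin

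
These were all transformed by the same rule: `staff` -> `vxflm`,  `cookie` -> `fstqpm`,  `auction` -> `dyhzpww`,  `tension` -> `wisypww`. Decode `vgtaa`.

The shift increases by 1 at each position, starting from +3: 3, 4, 5, ….
Reversing it on vgtaa: v−3=s, g−4=c, t−5=o, a−6=u, a−7=t.

scout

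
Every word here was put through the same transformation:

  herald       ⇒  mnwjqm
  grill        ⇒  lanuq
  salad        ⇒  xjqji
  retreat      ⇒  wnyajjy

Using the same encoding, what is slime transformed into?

xunvj

It's a Vigenère-style cipher with numeric key [5,9]: position i shifts by key[i mod 2].
On slime: s+5=x, l+9=u, i+5=n, m+9=v, e+5=j.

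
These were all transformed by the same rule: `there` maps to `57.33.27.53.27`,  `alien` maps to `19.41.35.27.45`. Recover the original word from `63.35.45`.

t(#20)→57 and h(#8)→33: differences scale by 2, so n = 2·pos + 17. Each letter becomes 2×(its alphabet position, a=1..z=26) + 17.
Undoing it on 63.35.45: 63→(63−17)÷2=23=w, 35→(35−17)÷2=9=i, 45→(45−17)÷2=14=n.

win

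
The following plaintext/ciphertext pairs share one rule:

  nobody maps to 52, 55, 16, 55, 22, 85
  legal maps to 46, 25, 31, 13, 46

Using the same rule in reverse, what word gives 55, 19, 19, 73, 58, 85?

occupy

n(#14)→52 and o(#15)→55: differences scale by 3, so n = 3·pos + 10. With a=1..z=26, the number is 3·pos + 10.
Reversing it on 55, 19, 19, 73, 58, 85: 55→(55−10)÷3=15=o, 19→(19−10)÷3=3=c, 19→(19−10)÷3=3=c, 73→(73−10)÷3=21=u, 58→(58−10)÷3=16=p, 85→(85−10)÷3=25=y.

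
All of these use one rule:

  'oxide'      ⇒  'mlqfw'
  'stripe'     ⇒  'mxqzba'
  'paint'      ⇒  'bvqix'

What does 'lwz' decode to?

The output letters match the input read backwards, each shifted +8: oxide reversed is edixo. The word is reversed, then every letter is shifted forward by 8.
Decoding lwz: shift back: l−8=d, w−8=o, z−8=r → dor; then reverse → rod.

rod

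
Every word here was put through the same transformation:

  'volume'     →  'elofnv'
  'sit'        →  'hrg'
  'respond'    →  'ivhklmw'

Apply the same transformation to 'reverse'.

Each pair mirrors across the alphabet (v↔e, o↔l, l↔o): positions sum to 25. This is the alphabet-reversal cipher (Atbash): a becomes z, b becomes y, etc.
On reverse: r↔i, e↔v, v↔e, e↔v, r↔i, s↔h, e↔v.

ivevihv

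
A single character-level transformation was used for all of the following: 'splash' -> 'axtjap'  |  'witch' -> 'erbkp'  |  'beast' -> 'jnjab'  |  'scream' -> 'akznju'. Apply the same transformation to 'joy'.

Vowels shift forward by 9 and consonants shift forward by 8.
On joy: j(cons)+8=r, o(vowel)+9=x, y(cons)+8=g.

rxg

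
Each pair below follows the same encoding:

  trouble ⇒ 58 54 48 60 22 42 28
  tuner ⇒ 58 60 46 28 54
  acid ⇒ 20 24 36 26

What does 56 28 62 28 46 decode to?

seven

Each letter becomes 2×(its alphabet position, a=1..z=26) + 18.
Decoding 56 28 62 28 46: 56→(56−18)÷2=19=s, 28→(28−18)÷2=5=e, 62→(62−18)÷2=22=v, 28→(28−18)÷2=5=e, 46→(46−18)÷2=14=n.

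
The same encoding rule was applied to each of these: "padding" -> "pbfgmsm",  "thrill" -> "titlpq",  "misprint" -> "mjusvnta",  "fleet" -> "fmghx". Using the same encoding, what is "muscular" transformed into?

In padding: p→p is +0, a→b is +1, d→f is +2, d→g is +3 — the shift increases by 1 each position. Each letter shifts forward by its position index (0, 1, 2, …) — the shift grows by one for each successive letter.
For muscular: m+0=m, u+1=v, s+2=u, c+3=f, u+4=y, l+5=q, a+6=g, r+7=y.

mvufyqgy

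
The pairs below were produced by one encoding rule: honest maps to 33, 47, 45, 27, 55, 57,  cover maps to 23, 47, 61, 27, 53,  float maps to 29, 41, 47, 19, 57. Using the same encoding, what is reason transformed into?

53, 27, 19, 55, 47, 45

h(#8)→33 and o(#15)→47: differences scale by 2, so n = 2·pos + 17. With a=1..z=26, the number is 2·pos + 17.
For reason: r=18→53, e=5→27, a=1→19, s=19→55, o=15→47, n=14→45.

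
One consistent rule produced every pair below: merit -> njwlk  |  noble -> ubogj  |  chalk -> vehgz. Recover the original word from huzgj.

Treating letters as 0–25, the rule is x ↦ 7x + 7 (mod 26).
Undoing it on huzgj: h(7)→15·(7−7)≡0=a; u(20)→15·(20−7)≡13=n; z(25)→15·(25−7)≡10=k; g(6)→15·(6−7)≡11=l; j(9)→15·(9−7)≡4=e (all mod 26).

ankle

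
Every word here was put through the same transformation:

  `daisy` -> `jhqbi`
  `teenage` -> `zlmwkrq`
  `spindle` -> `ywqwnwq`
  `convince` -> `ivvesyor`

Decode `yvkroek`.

society

Letter i (0-indexed) is shifted by i+6, so successive shifts are 6, 7, 8, ….
Decoding yvkroek: y−6=s, v−7=o, k−8=c, r−9=i, o−10=e, e−11=t, k−12=y.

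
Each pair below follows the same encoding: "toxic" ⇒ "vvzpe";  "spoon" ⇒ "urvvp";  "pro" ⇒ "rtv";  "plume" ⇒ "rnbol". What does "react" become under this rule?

tlhev

The shift depends on letter class: consonant t→v is +2, but vowel o→v is +7. Two shifts are in play — +7 for a/e/i/o/u, +2 for every other letter.
Applying it to react: r(cons)+2=t, e(vowel)+7=l, a(vowel)+7=h, c(cons)+2=e, t(cons)+2=v.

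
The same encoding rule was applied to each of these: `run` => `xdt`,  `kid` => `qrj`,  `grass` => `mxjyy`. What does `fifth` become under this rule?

lrlzn

The shift depends on letter class: consonant r→x is +6, but vowel u→d is +9. Two shifts are in play — +9 for a/e/i/o/u, +6 for every other letter.
For fifth: f(cons)+6=l, i(vowel)+9=r, f(cons)+6=l, t(cons)+6=z, h(cons)+6=n.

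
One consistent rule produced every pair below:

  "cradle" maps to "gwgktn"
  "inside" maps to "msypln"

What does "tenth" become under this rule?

xjtap

In cradle: c→g is +4, r→w is +5, a→g is +6, d→k is +7 — the shift increases by 1 each position. Each letter shifts forward by (position + 4), i.e. 4, 5, 6, … — the shift grows by one for each successive letter.
For tenth: t+4=x, e+5=j, n+6=t, t+7=a, h+8=p.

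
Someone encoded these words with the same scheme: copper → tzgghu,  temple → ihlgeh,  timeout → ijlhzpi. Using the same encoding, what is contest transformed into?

tzsihbi

c(2)→t(19) and o(14)→z(25) fit y≡7x+5 (mod 26); the inverse of 7 mod 26 is 15. Each letter's alphabet position (a=0..z=25) is mapped through 7·x+5 mod 26 — an affine cipher.
Applying it to contest: c(2)→7·2+5≡19=t; o(14)→7·14+5≡25=z; n(13)→7·13+5≡18=s; t(19)→7·19+5≡8=i; e(4)→7·4+5≡7=h; s(18)→7·18+5≡1=b; t(19)→7·19+5≡8=i (all mod 26).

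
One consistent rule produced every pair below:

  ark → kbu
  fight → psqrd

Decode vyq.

log

It's a constant shift of +10 (ROT10).
Reversing it on vyq: v−10=l, y−10=o, q−10=g.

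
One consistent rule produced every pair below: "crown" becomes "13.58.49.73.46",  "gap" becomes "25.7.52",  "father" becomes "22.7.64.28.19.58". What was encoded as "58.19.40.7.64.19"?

relate

c(#3)→13 and r(#18)→58: differences scale by 3, so n = 3·pos + 4. Each letter becomes 3×(its alphabet position, a=1..z=26) + 4.
Undoing it on 58.19.40.7.64.19: 58→(58−4)÷3=18=r, 19→(19−4)÷3=5=e, 40→(40−4)÷3=12=l, 7→(7−4)÷3=1=a, 64→(64−4)÷3=20=t, 19→(19−4)÷3=5=e.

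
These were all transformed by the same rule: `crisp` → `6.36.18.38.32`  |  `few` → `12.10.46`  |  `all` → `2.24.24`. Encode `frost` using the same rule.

c(#3)→6 and r(#18)→36: differences scale by 2, so n = 2·pos + 0. Each letter becomes 2×(its alphabet position, a=1..z=26).
On frost: f=6→12, r=18→36, o=15→30, s=19→38, t=20→40.

12.36.30.38.40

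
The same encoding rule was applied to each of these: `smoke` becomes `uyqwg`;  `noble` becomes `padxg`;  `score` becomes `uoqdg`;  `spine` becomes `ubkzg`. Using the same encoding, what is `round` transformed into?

Shifts by position in smoke: pos 0: s→u (+2), pos 1: m→y (+12), pos 2: o→q (+2), pos 3: k→w (+12) — repeating every 2. The shifts repeat in a cycle of length 2: positions 0,1,… shift by +2, +12, then the pattern repeats.
Applying it to round: r+2=t, o+12=a, u+2=w, n+12=z, d+2=f.

tawzf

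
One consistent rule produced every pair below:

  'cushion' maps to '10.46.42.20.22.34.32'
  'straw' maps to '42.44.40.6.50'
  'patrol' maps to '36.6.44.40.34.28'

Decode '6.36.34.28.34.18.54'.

c(#3)→10 and u(#21)→46: differences scale by 2, so n = 2·pos + 4. The formula is n = 2×(alphabet index, a=1) + 4.
Undoing it on 6.36.34.28.34.18.54: 6→(6−4)÷2=1=a, 36→(36−4)÷2=16=p, 34→(34−4)÷2=15=o, 28→(28−4)÷2=12=l, 34→(34−4)÷2=15=o, 18→(18−4)÷2=7=g, 54→(54−4)÷2=25=y.

apology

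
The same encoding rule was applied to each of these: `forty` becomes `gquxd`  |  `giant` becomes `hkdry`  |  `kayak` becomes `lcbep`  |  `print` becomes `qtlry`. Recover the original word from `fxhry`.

In forty: f→g is +1, o→q is +2, r→u is +3, t→x is +4 — the shift increases by 1 each position. Letter i (0-indexed) is shifted by i+1, so successive shifts are 1, 2, 3, ….
Decoding fxhry: f−1=e, x−2=v, h−3=e, r−4=n, y−5=t.

event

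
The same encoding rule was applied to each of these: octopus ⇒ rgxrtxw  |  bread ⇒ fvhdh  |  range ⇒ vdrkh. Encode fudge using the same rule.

The shift depends on letter class: consonant c→g is +4, but vowel o→r is +3. Vowels shift forward by 3 and consonants shift forward by 4.
Applying it to fudge: f(cons)+4=j, u(vowel)+3=x, d(cons)+4=h, g(cons)+4=k, e(vowel)+3=h.

jxhkh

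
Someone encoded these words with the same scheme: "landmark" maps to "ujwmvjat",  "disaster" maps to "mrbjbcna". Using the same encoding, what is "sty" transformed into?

bch

Compare letters: l→u is +9, a→j is +9, n→w is +9 — a constant shift. Every letter moves 9 places later in the alphabet, wrapping around z→a.
For sty: s+9=b, t+9=c, y+9=h.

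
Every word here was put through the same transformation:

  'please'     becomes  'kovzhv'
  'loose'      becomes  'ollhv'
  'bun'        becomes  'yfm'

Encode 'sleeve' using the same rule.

Each pair mirrors across the alphabet (p↔k, l↔o, e↔v): positions sum to 25. This is the alphabet-reversal cipher (Atbash): a becomes z, b becomes y, etc.
Applying it to sleeve: s↔h, l↔o, e↔v, e↔v, v↔e, e↔v.

hovvev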